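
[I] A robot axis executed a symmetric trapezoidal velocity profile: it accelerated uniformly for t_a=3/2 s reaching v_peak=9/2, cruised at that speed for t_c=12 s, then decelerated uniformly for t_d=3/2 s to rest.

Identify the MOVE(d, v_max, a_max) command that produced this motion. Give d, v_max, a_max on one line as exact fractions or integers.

d=243/4 v_max=9/2 a_max=3

a_max = (9/2)/(3/2) = 3
d_a = ½·9/2·3/2 = 27/8; d_c = 9/2·12 = 54
d = 2·27/8 + 54 = 243/4
t_c = 12 > 0 ⇒ limit active, v_max = 9/2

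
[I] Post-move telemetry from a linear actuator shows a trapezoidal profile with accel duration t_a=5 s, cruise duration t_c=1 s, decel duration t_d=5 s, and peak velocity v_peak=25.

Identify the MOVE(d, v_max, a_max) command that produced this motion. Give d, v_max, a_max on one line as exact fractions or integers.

a_max = 25/5 = 5
d_a = ½·25·5 = 125/2; d_c = 25·1 = 25
d = 2·125/2 + 25 = 150
t_c = 1 > 0 ⇒ limit active, v_max = 25

d=150 v_max=25 a_max=5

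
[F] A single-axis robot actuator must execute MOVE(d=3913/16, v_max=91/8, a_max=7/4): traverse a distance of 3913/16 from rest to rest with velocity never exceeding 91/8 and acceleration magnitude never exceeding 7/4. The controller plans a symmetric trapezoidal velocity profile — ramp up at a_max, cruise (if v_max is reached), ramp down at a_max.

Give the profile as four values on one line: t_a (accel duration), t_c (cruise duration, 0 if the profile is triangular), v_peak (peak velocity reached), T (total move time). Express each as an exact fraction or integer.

(v_max)²/a_max = (91/8)²/(7/4) = 1183/16
3913/16 ≥ 1183/16 so v_max reached
t_a = (91/8)/(7/4) = 13/2; v_peak = 91/8
d_cruise = 3913/16 − 1183/16 = 1365/8; t_c = (1365/8)/(91/8) = 15
T = 2·13/2 + 15 = 28

t_a=13/2 t_c=15 v_peak=91/8 T=28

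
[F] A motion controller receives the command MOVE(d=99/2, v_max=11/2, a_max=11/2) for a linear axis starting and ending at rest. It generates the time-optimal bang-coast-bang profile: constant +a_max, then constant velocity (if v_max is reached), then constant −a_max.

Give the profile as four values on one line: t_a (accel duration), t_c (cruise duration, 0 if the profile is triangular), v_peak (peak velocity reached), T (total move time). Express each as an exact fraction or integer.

t_a=1 t_c=8 v_peak=11/2 T=10

vₘ²/aₘ = (11/2)²/(11/2) = 11/2
99/2 ≥ 11/2 → trapezoidal
t_a = (11/2)/(11/2) = 1; v_peak = 11/2
d_cruise = 99/2 − 11/2 = 44; t_c = 44/(11/2) = 8
T = 2·1 + 8 = 10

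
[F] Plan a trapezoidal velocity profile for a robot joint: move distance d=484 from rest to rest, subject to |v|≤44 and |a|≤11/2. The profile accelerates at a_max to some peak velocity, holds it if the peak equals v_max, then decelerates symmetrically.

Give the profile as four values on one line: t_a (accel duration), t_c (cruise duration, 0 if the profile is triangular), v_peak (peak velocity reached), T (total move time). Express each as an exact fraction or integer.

t_a=8 t_c=3 v_peak=44 T=19

(v_max)²/a_max = 44²/(11/2) = 352
484 ≥ 352 ⇒ cruise phase
t_a = 44/(11/2) = 8; v_peak = 44
d_cruise = 484 − 352 = 132; t_c = 132/44 = 3
T = 2·8 + 3 = 19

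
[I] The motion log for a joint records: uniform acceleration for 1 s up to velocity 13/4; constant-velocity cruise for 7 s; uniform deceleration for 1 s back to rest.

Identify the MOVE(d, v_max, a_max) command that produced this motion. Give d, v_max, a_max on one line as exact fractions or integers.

a_max = (13/4)/1 = 13/4
d_a = ½·13/4·1 = 13/8; d_c = 13/4·7 = 91/4
d = 2·13/8 + 91/4 = 26
t_c = 7 > 0 so v_max = 13/4

d=26 v_max=13/4 a_max=13/4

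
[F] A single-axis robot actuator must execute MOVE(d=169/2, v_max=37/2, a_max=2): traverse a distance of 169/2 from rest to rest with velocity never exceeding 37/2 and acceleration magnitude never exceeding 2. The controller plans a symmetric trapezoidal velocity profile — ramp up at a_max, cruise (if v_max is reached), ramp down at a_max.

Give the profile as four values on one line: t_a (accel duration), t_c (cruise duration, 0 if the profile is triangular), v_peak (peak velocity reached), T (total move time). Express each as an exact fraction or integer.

vₘ²/aₘ = (37/2)²/2 = 1369/8
169/2 < 1369/8 so t_c = 0
v_peak = √(169/2·2) = √169 = 13
t_a = 13/2; t_c = 0
T = 2·13/2 = 13

t_a=13/2 t_c=0 v_peak=13 T=13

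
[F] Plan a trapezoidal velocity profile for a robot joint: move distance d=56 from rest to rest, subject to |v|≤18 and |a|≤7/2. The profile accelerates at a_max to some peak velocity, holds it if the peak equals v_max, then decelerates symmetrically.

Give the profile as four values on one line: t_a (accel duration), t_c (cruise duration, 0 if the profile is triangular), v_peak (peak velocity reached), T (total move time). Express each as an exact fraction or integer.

t_a=4 t_c=0 v_peak=14 T=8

(v_max)²/a_max = 18²/(7/2) = 648/7
56 < 648/7 → triangular
v_peak = √(56·7/2) = √196 = 14
t_a = 14/(7/2) = 4; t_c = 0
T = 2·4 = 8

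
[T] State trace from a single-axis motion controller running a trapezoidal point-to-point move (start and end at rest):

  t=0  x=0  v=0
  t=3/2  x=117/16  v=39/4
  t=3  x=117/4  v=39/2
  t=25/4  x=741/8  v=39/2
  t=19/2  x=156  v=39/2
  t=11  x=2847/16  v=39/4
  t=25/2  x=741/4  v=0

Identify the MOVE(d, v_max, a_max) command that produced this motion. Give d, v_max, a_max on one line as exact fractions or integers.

final state: t=25/2, x=741/4, v=0 → d = 741/4
a_max = (39/4−0)/(3/2−0) = 13/2
max v = 39/2 over t∈[3,19/2] → v_max = 39/2
check: 39/2·(3+13/2) = 741/4 ✓

d=741/4 v_max=39/2 a_max=13/2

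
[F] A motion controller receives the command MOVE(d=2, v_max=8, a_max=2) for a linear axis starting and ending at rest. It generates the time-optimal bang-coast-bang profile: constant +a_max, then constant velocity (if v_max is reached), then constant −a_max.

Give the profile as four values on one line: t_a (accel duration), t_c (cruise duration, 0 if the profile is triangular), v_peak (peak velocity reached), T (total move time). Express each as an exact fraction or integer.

vₘ²/aₘ = 8²/2 = 32
2 < 32 ⇒ no cruise
v_peak = √(2·2) = √4 = 2
t_a = 2/2 = 1; t_c = 0
T = 2·1 = 2

t_a=1 t_c=0 v_peak=2 T=2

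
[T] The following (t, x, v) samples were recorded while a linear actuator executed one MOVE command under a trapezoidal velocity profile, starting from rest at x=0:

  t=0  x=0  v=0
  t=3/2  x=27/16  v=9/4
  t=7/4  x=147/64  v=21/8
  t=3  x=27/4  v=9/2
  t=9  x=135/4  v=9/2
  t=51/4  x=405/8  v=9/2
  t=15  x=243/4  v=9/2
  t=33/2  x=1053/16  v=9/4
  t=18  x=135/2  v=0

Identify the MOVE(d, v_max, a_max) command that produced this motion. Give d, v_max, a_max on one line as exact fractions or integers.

d=135/2 v_max=9/2 a_max=3/2

final state: t=18, x=135/2, v=0 → d = 135/2
a_max = (9/4−0)/(3/2−0) = 3/2
max v = 9/2 over t∈[3,15] → v_max = 9/2
check: 9/2·(3+12) = 135/2 ✓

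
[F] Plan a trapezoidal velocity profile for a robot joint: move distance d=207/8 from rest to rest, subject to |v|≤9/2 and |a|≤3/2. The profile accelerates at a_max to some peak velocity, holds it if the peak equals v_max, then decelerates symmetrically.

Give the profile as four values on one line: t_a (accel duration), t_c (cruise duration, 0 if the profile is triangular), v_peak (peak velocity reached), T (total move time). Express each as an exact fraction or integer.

t_a=3 t_c=11/4 v_peak=9/2 T=35/4

v_max²/a_max = (9/2)²/(3/2) = 27/2
207/8 ≥ 27/2 so v_max reached
t_a = (9/2)/(3/2) = 3; v_peak = 9/2
d_cruise = 207/8 − 27/2 = 99/8; t_c = (99/8)/(9/2) = 11/4
T = 2·3 + 11/4 = 35/4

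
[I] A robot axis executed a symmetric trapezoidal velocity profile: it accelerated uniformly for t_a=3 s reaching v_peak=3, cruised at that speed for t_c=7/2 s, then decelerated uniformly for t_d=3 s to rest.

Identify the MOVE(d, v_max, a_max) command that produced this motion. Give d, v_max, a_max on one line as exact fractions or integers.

a_max = 3/3 = 1
d_a = ½·3·3 = 9/2; d_c = 3·7/2 = 21/2
d = 2·9/2 + 21/2 = 39/2
t_c = 7/2 > 0 ⇒ limit active, v_max = 3

d=39/2 v_max=3 a_max=1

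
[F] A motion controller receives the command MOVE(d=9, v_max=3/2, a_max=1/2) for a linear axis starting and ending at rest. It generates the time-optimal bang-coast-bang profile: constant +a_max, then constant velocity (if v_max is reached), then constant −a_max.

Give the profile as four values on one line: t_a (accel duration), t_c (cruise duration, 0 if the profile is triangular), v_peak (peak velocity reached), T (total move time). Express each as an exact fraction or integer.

t_a=3 t_c=3 v_peak=3/2 T=9

v_max²/a_max = (3/2)²/(1/2) = 9/2
9 ≥ 9/2 → trapezoidal
t_a = (3/2)/(1/2) = 3; v_peak = 3/2
d_cruise = 9 − 9/2 = 9/2; t_c = (9/2)/(3/2) = 3
T = 2·3 + 3 = 9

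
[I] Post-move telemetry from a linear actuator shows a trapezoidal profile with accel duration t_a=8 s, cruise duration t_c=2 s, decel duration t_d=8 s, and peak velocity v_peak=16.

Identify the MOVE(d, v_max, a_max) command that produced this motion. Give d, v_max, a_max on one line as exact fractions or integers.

a_max = 16/8 = 2
d_a = ½·16·8 = 64; d_c = 16·2 = 32
d = 2·64 + 32 = 160
t_c = 2 > 0 → v_max = v_peak = 16

d=160 v_max=16 a_max=2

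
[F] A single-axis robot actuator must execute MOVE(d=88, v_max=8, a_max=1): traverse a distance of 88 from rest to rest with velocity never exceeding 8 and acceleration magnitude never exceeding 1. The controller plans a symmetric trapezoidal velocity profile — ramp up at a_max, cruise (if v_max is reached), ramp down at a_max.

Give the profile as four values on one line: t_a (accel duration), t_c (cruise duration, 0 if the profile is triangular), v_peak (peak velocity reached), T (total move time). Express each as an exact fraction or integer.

t_a=8 t_c=3 v_peak=8 T=19

vₘ²/aₘ = 8²/1 = 64
88 ≥ 64 ⇒ cruise phase
t_a = 8/1 = 8; v_peak = 8
d_cruise = 88 − 64 = 24; t_c = 24/8 = 3
T = 2·8 + 3 = 19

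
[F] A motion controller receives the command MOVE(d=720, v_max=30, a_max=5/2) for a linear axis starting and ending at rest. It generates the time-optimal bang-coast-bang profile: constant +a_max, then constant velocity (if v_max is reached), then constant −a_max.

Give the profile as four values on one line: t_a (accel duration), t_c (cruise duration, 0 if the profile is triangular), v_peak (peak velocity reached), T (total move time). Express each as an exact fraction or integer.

t_a=12 t_c=12 v_peak=30 T=36

v_max²/a_max = 30²/(5/2) = 360
720 ≥ 360 ⇒ cruise phase
t_a = 30/(5/2) = 12; v_peak = 30
d_cruise = 720 − 360 = 360; t_c = 360/30 = 12
T = 2·12 + 12 = 36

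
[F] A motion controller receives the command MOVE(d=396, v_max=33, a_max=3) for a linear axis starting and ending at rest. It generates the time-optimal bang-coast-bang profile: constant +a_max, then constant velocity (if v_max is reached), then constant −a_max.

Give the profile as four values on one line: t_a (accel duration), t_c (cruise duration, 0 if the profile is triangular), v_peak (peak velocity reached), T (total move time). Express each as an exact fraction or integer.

v_max²/a_max = 33²/3 = 363
396 ≥ 363 ⇒ cruise phase
t_a = 33/3 = 11; v_peak = 33
d_cruise = 396 − 363 = 33; t_c = 33/33 = 1
T = 2·11 + 1 = 23

t_a=11 t_c=1 v_peak=33 T=23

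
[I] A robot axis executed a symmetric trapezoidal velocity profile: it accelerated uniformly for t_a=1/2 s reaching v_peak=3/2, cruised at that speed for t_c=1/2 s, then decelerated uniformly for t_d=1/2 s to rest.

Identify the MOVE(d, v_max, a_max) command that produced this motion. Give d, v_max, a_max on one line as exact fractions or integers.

a_max = (3/2)/(1/2) = 3
d_a = ½·3/2·1/2 = 3/8; d_c = 3/2·1/2 = 3/4
d = 2·3/8 + 3/4 = 3/2
t_c = 1/2 > 0 so v_max = 3/2

d=3/2 v_max=3/2 a_max=3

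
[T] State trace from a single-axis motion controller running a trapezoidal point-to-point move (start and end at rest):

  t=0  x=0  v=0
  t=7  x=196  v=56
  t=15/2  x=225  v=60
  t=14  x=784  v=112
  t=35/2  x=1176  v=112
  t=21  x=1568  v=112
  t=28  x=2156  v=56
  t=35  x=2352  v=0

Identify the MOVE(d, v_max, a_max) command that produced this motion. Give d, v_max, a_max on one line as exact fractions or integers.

final state: t=35, x=2352, v=0 → d = 2352
a_max = (56−0)/(7−0) = 8
max v = 112 over t∈[14,21] → v_max = 112
check: 112·(14+7) = 2352 ✓

d=2352 v_max=112 a_max=8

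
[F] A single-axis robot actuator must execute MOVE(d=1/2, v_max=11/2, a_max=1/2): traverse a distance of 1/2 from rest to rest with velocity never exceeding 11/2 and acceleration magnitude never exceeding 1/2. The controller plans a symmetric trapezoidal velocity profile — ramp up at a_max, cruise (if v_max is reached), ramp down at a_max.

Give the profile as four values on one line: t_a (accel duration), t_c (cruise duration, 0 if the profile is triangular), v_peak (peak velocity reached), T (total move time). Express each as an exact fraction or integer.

(v_max)²/a_max = (11/2)²/(1/2) = 121/2
1/2 < 121/2 ⇒ no cruise
v_peak = √(1/2·1/2) = √(1/4) = 1/2
t_a = (1/2)/(1/2) = 1; t_c = 0
T = 2·1 = 2

t_a=1 t_c=0 v_peak=1/2 T=2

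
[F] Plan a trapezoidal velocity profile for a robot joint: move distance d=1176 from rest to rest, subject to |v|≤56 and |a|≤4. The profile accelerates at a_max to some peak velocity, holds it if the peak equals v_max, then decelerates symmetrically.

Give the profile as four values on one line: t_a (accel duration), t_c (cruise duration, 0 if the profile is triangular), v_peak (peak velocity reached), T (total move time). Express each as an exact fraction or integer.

v_max²/a_max = 56²/4 = 784
1176 ≥ 784 ⇒ cruise phase
t_a = 56/4 = 14; v_peak = 56
d_cruise = 1176 − 784 = 392; t_c = 392/56 = 7
T = 2·14 + 7 = 35

t_a=14 t_c=7 v_peak=56 T=35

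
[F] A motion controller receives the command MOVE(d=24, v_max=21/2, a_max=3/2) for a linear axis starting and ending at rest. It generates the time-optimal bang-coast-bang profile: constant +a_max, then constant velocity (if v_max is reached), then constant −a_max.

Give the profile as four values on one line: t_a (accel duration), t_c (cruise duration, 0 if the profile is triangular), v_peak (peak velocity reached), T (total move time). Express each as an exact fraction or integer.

v_max²/a_max = (21/2)²/(3/2) = 147/2
24 < 147/2 so t_c = 0
v_peak = √(24·3/2) = √36 = 6
t_a = 6/(3/2) = 4; t_c = 0
T = 2·4 = 8

t_a=4 t_c=0 v_peak=6 T=8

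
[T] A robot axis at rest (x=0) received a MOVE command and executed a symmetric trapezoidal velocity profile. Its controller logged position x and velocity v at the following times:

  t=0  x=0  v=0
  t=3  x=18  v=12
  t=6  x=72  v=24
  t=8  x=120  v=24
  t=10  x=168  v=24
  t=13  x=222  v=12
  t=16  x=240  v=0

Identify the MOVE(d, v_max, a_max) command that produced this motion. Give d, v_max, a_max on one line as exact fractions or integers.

d=240 v_max=24 a_max=4

final state: t=16, x=240, v=0 → d = 240
a_max = (12−0)/(3−0) = 4
max v = 24 over t∈[6,10] → v_max = 24
check: 24·(6+4) = 240 ✓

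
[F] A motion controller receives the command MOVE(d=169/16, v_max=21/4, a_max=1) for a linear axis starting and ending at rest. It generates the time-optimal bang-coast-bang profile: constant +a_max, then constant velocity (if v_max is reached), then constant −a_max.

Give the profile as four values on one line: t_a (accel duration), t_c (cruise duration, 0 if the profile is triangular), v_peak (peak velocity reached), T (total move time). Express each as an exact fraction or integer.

t_a=13/4 t_c=0 v_peak=13/4 T=13/2

vₘ²/aₘ = (21/4)²/1 = 441/16
169/16 < 441/16 so t_c = 0
v_peak = √(169/16·1) = √(169/16) = 13/4
t_a = (13/4)/1 = 13/4; t_c = 0
T = 2·13/4 = 13/2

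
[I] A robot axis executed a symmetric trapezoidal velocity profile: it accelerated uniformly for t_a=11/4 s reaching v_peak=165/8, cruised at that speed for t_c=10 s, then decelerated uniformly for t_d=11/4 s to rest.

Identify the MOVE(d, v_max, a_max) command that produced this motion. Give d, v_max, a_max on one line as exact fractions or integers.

a_max = (165/8)/(11/4) = 15/2
d_a = ½·165/8·11/4 = 1815/64; d_c = 165/8·10 = 825/4
d = 2·1815/64 + 825/4 = 8415/32
t_c = 10 > 0 so v_max = 165/8

d=8415/32 v_max=165/8 a_max=15/2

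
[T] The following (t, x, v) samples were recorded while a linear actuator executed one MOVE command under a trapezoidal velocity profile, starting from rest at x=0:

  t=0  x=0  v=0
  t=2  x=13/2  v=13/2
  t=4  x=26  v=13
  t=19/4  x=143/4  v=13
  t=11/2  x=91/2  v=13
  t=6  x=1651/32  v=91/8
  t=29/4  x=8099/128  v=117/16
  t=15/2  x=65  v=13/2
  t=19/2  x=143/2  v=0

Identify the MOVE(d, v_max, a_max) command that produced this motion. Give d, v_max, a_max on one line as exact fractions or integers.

final state: t=19/2, x=143/2, v=0 → d = 143/2
a_max = (13/2−0)/(2−0) = 13/4
max v = 13 over t∈[4,11/2] → v_max = 13
check: 13·(4+3/2) = 143/2 ✓

d=143/2 v_max=13 a_max=13/4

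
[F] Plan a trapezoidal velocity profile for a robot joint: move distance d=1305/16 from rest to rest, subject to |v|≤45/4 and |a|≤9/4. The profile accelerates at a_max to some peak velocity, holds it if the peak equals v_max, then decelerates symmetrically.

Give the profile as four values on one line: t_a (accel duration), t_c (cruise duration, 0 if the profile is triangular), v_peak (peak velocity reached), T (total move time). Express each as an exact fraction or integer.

t_a=5 t_c=9/4 v_peak=45/4 T=49/4

(v_max)²/a_max = (45/4)²/(9/4) = 225/4
1305/16 ≥ 225/4 ⇒ cruise phase
t_a = (45/4)/(9/4) = 5; v_peak = 45/4
d_cruise = 1305/16 − 225/4 = 405/16; t_c = (405/16)/(45/4) = 9/4
T = 2·5 + 9/4 = 49/4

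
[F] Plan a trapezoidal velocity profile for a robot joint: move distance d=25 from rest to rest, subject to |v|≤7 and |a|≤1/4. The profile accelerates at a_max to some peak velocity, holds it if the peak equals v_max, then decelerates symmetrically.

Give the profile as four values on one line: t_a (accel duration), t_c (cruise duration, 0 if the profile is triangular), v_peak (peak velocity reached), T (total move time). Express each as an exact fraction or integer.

t_a=10 t_c=0 v_peak=5/2 T=20

(v_max)²/a_max = 7²/(1/4) = 196
25 < 196 ⇒ no cruise
v_peak = √(25·1/4) = √(25/4) = 5/2
t_a = (5/2)/(1/4) = 10; t_c = 0
T = 2·10 = 20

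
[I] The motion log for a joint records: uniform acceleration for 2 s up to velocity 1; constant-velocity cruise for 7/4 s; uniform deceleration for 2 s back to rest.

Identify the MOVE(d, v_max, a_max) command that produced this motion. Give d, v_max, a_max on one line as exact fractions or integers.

a_max = 1/2
d_a = ½·1·2 = 1; d_c = 1·7/4 = 7/4
d = 2·1 + 7/4 = 15/4
t_c = 7/4 > 0 ⇒ limit active, v_max = 1

d=15/4 v_max=1 a_max=1/2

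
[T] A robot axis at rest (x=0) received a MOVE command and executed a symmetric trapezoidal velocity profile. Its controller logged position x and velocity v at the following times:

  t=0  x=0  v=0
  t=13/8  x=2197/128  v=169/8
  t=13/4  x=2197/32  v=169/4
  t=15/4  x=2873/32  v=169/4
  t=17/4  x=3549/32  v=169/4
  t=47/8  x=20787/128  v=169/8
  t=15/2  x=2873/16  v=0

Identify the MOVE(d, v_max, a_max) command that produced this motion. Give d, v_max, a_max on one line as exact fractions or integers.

final state: t=15/2, x=2873/16, v=0 → d = 2873/16
a_max = (169/8−0)/(13/8−0) = 13
max v = 169/4 over t∈[13/4,17/4] → v_max = 169/4
check: 169/4·(13/4+1) = 2873/16 ✓

d=2873/16 v_max=169/4 a_max=13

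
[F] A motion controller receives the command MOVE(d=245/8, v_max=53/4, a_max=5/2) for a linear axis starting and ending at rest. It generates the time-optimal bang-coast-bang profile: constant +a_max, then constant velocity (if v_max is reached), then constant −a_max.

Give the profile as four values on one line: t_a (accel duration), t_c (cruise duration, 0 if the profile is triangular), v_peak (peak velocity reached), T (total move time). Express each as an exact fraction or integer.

t_a=7/2 t_c=0 v_peak=35/4 T=7

v_max²/a_max = (53/4)²/(5/2) = 2809/40
245/8 < 2809/40 ⇒ no cruise
v_peak = √(245/8·5/2) = √(1225/16) = 35/4
t_a = (35/4)/(5/2) = 7/2; t_c = 0
T = 2·7/2 = 7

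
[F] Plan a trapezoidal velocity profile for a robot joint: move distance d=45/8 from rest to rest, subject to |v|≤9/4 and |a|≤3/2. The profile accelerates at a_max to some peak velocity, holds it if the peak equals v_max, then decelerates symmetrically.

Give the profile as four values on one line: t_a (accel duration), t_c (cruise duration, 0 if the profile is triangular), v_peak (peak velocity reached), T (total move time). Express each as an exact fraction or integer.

t_a=3/2 t_c=1 v_peak=9/4 T=4

v_max²/a_max = (9/4)²/(3/2) = 27/8
45/8 ≥ 27/8 ⇒ cruise phase
t_a = (9/4)/(3/2) = 3/2; v_peak = 9/4
d_cruise = 45/8 − 27/8 = 9/4; t_c = (9/4)/(9/4) = 1
T = 2·3/2 + 1 = 4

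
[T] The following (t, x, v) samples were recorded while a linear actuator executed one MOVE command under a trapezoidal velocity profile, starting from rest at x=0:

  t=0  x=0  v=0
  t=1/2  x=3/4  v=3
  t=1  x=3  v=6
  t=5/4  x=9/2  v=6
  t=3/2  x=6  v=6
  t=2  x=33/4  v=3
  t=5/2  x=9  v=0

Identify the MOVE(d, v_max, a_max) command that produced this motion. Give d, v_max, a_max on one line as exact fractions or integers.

final state: t=5/2, x=9, v=0 → d = 9
a_max = (3−0)/(1/2−0) = 6
max v = 6 over t∈[1,3/2] → v_max = 6
check: 6·(1+1/2) = 9 ✓

d=9 v_max=6 a_max=6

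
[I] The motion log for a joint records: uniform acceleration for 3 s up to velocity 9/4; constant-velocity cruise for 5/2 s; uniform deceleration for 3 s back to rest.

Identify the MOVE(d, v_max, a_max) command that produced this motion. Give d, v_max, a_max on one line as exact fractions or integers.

a_max = (9/4)/3 = 3/4
d_a = ½·9/4·3 = 27/8; d_c = 9/4·5/2 = 45/8
d = 2·27/8 + 45/8 = 99/8
t_c = 5/2 > 0 ⇒ limit active, v_max = 9/4

d=99/8 v_max=9/4 a_max=3/4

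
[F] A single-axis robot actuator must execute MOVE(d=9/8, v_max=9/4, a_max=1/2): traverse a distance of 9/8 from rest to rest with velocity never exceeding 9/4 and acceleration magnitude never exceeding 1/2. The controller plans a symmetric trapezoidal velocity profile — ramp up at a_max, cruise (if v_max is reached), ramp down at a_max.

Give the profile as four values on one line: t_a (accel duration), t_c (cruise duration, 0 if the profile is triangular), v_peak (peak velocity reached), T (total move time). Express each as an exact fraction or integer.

(v_max)²/a_max = (9/4)²/(1/2) = 81/8
9/8 < 81/8 ⇒ no cruise
v_peak = √(9/8·1/2) = √(9/16) = 3/4
t_a = (3/4)/(1/2) = 3/2; t_c = 0
T = 2·3/2 = 3

t_a=3/2 t_c=0 v_peak=3/4 T=3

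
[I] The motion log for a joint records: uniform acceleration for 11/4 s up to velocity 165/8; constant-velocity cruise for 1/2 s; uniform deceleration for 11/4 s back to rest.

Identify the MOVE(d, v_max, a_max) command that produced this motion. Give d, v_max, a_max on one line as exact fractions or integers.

d=2145/32 v_max=165/8 a_max=15/2

a_max = (165/8)/(11/4) = 15/2
d_a = ½·165/8·11/4 = 1815/64; d_c = 165/8·1/2 = 165/16
d = 2·1815/64 + 165/16 = 2145/32
t_c = 1/2 > 0 → v_max = v_peak = 165/8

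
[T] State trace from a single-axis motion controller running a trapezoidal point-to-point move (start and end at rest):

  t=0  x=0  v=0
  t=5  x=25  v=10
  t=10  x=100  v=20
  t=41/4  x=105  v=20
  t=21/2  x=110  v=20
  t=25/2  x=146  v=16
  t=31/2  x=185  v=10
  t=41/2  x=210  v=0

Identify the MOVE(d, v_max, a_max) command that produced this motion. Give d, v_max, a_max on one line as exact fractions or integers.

d=210 v_max=20 a_max=2

final state: t=41/2, x=210, v=0 → d = 210
a_max = (10−0)/(5−0) = 2
max v = 20 over t∈[10,21/2] → v_max = 20
check: 20·(10+1/2) = 210 ✓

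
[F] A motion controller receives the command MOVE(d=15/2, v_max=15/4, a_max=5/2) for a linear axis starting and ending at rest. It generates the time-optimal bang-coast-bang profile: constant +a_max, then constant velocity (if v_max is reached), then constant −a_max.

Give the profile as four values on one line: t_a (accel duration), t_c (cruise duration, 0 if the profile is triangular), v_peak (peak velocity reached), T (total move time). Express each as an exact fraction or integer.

t_a=3/2 t_c=1/2 v_peak=15/4 T=7/2

v_max²/a_max = (15/4)²/(5/2) = 45/8
15/2 ≥ 45/8 → trapezoidal
t_a = (15/4)/(5/2) = 3/2; v_peak = 15/4
d_cruise = 15/2 − 45/8 = 15/8; t_c = (15/8)/(15/4) = 1/2
T = 2·3/2 + 1/2 = 7/2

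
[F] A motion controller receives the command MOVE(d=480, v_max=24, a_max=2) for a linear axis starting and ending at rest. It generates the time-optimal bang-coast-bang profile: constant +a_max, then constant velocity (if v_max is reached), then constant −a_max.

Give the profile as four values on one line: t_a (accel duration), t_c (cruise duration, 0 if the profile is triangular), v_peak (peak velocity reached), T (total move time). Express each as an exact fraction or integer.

vₘ²/aₘ = 24²/2 = 288
480 ≥ 288 ⇒ cruise phase
t_a = 24/2 = 12; v_peak = 24
d_cruise = 480 − 288 = 192; t_c = 192/24 = 8
T = 2·12 + 8 = 32

t_a=12 t_c=8 v_peak=24 T=32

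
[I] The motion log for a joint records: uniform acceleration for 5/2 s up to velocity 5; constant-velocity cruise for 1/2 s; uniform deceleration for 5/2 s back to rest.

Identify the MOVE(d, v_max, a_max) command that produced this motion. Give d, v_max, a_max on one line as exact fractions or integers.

a_max = 5/(5/2) = 2
d_a = ½·5·5/2 = 25/4; d_c = 5·1/2 = 5/2
d = 2·25/4 + 5/2 = 15
t_c = 1/2 > 0 so v_max = 5

d=15 v_max=5 a_max=2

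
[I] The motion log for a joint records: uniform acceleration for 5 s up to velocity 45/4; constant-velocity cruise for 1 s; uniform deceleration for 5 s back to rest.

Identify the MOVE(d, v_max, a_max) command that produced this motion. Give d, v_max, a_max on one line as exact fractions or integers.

d=135/2 v_max=45/4 a_max=9/4

a_max = (45/4)/5 = 9/4
d_a = ½·45/4·5 = 225/8; d_c = 45/4·1 = 45/4
d = 2·225/8 + 45/4 = 135/2
t_c = 1 > 0 → v_max = v_peak = 45/4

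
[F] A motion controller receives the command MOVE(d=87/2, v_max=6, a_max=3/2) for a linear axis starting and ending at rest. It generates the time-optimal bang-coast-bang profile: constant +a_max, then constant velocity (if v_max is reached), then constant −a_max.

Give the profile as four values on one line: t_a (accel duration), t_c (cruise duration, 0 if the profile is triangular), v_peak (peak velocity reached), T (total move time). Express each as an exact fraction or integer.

(v_max)²/a_max = 6²/(3/2) = 24
87/2 ≥ 24 → trapezoidal
t_a = 6/(3/2) = 4; v_peak = 6
d_cruise = 87/2 − 24 = 39/2; t_c = (39/2)/6 = 13/4
T = 2·4 + 13/4 = 45/4

t_a=4 t_c=13/4 v_peak=6 T=45/4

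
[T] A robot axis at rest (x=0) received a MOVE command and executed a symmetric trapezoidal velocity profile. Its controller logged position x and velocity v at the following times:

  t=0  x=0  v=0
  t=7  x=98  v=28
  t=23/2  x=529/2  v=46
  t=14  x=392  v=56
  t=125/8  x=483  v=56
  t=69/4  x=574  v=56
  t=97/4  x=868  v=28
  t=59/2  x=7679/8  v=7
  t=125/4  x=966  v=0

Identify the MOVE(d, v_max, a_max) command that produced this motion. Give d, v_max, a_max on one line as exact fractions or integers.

final state: t=125/4, x=966, v=0 → d = 966
a_max = (28−0)/(7−0) = 4
max v = 56 over t∈[14,69/4] → v_max = 56
check: 56·(14+13/4) = 966 ✓

d=966 v_max=56 a_max=4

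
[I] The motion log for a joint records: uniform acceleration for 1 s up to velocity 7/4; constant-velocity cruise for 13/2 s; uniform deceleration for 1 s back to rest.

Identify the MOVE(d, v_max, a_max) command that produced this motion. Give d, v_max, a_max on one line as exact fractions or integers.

a_max = (7/4)/1 = 7/4
d_a = ½·7/4·1 = 7/8; d_c = 7/4·13/2 = 91/8
d = 2·7/8 + 91/8 = 105/8
t_c = 13/2 > 0 ⇒ limit active, v_max = 7/4

d=105/8 v_max=7/4 a_max=7/4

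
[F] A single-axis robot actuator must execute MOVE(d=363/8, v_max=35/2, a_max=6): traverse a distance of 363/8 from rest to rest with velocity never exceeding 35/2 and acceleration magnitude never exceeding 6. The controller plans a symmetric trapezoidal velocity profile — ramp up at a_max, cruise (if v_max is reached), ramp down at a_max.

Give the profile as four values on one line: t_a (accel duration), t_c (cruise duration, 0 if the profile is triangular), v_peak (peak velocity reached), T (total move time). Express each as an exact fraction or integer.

t_a=11/4 t_c=0 v_peak=33/2 T=11/2

vₘ²/aₘ = (35/2)²/6 = 1225/24
363/8 < 1225/24 so t_c = 0
v_peak = √(363/8·6) = √(1089/4) = 33/2
t_a = (33/2)/6 = 11/4; t_c = 0
T = 2·11/4 = 11/2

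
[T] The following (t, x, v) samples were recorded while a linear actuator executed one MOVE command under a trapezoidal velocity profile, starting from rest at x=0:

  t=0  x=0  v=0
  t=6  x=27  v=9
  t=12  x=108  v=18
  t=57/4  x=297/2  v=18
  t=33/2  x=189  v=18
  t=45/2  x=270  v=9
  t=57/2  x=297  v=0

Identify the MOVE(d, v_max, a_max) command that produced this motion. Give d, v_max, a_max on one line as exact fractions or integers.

final state: t=57/2, x=297, v=0 → d = 297
a_max = (9−0)/(6−0) = 3/2
max v = 18 over t∈[12,33/2] → v_max = 18
check: 18·(12+9/2) = 297 ✓

d=297 v_max=18 a_max=3/2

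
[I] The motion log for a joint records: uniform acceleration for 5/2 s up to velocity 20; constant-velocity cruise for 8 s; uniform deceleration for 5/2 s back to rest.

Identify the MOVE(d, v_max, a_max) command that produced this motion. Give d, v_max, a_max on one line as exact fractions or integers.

a_max = 20/(5/2) = 8
d_a = ½·20·5/2 = 25; d_c = 20·8 = 160
d = 2·25 + 160 = 210
t_c = 8 > 0 so v_max = 20

d=210 v_max=20 a_max=8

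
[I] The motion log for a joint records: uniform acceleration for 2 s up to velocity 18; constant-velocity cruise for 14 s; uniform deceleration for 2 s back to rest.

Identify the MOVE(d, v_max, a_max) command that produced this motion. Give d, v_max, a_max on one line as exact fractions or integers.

a_max = 18/2 = 9
d_a = ½·18·2 = 18; d_c = 18·14 = 252
d = 2·18 + 252 = 288
t_c = 14 > 0 so v_max = 18

d=288 v_max=18 a_max=9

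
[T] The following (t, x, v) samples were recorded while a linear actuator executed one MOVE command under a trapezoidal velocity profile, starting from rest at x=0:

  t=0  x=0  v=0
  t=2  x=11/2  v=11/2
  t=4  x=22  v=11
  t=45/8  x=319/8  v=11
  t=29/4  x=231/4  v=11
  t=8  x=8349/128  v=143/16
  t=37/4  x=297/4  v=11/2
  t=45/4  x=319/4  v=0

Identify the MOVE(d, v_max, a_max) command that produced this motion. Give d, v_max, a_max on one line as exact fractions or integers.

final state: t=45/4, x=319/4, v=0 → d = 319/4
a_max = (11/2−0)/(2−0) = 11/4
max v = 11 over t∈[4,29/4] → v_max = 11
check: 11·(4+13/4) = 319/4 ✓

d=319/4 v_max=11 a_max=11/4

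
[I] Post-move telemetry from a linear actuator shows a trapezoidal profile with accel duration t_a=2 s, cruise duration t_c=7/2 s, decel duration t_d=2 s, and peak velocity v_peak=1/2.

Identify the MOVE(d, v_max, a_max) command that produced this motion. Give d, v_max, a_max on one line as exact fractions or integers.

a_max = (1/2)/2 = 1/4
d_a = ½·1/2·2 = 1/2; d_c = 1/2·7/2 = 7/4
d = 2·1/2 + 7/4 = 11/4
t_c = 7/2 > 0 so v_max = 1/2

d=11/4 v_max=1/2 a_max=1/4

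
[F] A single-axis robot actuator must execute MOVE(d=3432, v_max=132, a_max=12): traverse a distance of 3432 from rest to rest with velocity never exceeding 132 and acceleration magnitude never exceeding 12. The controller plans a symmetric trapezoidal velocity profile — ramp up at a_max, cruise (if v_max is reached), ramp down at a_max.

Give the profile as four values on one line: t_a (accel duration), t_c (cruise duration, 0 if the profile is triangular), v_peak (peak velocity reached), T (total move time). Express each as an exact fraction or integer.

t_a=11 t_c=15 v_peak=132 T=37

v_max²/a_max = 132²/12 = 1452
3432 ≥ 1452 so v_max reached
t_a = 132/12 = 11; v_peak = 132
d_cruise = 3432 − 1452 = 1980; t_c = 1980/132 = 15
T = 2·11 + 15 = 37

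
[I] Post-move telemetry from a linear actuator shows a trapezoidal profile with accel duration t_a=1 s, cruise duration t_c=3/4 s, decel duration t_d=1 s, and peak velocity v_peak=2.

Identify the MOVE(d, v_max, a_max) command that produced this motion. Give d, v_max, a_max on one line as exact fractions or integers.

d=7/2 v_max=2 a_max=2

a_max = 2/1 = 2
d_a = ½·2·1 = 1; d_c = 2·3/4 = 3/2
d = 2·1 + 3/2 = 7/2
t_c = 3/4 > 0 ⇒ limit active, v_max = 2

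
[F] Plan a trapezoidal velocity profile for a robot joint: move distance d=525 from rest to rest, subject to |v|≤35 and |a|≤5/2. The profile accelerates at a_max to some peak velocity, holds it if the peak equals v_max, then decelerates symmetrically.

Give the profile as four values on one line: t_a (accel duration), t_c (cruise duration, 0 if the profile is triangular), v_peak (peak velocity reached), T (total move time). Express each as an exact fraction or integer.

t_a=14 t_c=1 v_peak=35 T=29

vₘ²/aₘ = 35²/(5/2) = 490
525 ≥ 490 so v_max reached
t_a = 35/(5/2) = 14; v_peak = 35
d_cruise = 525 − 490 = 35; t_c = 35/35 = 1
T = 2·14 + 1 = 29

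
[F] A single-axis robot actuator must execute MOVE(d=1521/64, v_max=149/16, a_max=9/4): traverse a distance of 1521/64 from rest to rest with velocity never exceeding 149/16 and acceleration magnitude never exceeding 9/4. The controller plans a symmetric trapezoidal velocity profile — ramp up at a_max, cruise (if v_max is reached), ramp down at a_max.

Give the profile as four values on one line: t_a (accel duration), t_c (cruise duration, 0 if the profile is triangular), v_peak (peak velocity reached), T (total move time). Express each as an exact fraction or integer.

t_a=13/4 t_c=0 v_peak=117/16 T=13/2

vₘ²/aₘ = (149/16)²/(9/4) = 22201/576
1521/64 < 22201/576 → triangular
v_peak = √(1521/64·9/4) = √(13689/256) = 117/16
t_a = (117/16)/(9/4) = 13/4; t_c = 0
T = 2·13/4 = 13/2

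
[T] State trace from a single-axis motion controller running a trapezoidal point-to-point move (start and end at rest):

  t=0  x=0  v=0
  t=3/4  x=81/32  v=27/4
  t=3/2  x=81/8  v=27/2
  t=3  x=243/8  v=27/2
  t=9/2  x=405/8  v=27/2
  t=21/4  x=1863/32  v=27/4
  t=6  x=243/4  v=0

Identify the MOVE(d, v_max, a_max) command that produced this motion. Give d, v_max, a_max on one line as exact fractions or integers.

final state: t=6, x=243/4, v=0 → d = 243/4
a_max = (27/4−0)/(3/4−0) = 9
max v = 27/2 over t∈[3/2,9/2] → v_max = 27/2
check: 27/2·(3/2+3) = 243/4 ✓

d=243/4 v_max=27/2 a_max=9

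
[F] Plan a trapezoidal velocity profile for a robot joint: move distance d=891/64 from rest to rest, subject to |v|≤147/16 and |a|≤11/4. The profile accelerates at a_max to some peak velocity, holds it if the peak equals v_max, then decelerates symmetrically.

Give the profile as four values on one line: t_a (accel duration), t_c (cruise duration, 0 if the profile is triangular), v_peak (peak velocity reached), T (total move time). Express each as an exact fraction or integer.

v_max²/a_max = (147/16)²/(11/4) = 21609/704
891/64 < 21609/704 ⇒ no cruise
v_peak = √(891/64·11/4) = √(9801/256) = 99/16
t_a = (99/16)/(11/4) = 9/4; t_c = 0
T = 2·9/4 = 9/2

t_a=9/4 t_c=0 v_peak=99/16 T=9/2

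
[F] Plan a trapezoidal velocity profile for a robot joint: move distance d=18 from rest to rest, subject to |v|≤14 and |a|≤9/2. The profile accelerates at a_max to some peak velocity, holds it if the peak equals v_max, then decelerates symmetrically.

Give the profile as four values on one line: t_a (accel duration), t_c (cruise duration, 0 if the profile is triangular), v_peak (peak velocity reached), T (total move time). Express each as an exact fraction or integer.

(v_max)²/a_max = 14²/(9/2) = 392/9
18 < 392/9 → triangular
v_peak = √(18·9/2) = √81 = 9
t_a = 9/(9/2) = 2; t_c = 0
T = 2·2 = 4

t_a=2 t_c=0 v_peak=9 T=4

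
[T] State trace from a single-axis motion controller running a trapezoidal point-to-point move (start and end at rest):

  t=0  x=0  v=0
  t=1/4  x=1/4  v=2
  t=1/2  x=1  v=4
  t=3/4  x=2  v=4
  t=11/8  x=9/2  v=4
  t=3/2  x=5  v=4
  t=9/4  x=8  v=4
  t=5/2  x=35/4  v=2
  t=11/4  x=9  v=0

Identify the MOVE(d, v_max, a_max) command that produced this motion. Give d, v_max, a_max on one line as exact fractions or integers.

d=9 v_max=4 a_max=8

final state: t=11/4, x=9, v=0 → d = 9
a_max = (2−0)/(1/4−0) = 8
max v = 4 over t∈[1/2,9/4] → v_max = 4
check: 4·(1/2+7/4) = 9 ✓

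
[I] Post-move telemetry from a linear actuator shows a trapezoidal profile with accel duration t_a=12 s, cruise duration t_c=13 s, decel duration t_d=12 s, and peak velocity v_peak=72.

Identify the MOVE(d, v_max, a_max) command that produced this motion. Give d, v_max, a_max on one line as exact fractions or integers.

a_max = 72/12 = 6
d_a = ½·72·12 = 432; d_c = 72·13 = 936
d = 2·432 + 936 = 1800
t_c = 13 > 0 → v_max = v_peak = 72

d=1800 v_max=72 a_max=6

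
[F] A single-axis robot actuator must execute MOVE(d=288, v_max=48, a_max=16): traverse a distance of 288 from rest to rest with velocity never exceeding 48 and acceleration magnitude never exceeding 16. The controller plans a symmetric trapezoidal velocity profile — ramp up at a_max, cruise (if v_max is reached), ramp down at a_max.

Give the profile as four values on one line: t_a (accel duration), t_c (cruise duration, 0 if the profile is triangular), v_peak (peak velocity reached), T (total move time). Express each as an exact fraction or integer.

v_max²/a_max = 48²/16 = 144
288 ≥ 144 → trapezoidal
t_a = 48/16 = 3; v_peak = 48
d_cruise = 288 − 144 = 144; t_c = 144/48 = 3
T = 2·3 + 3 = 9

t_a=3 t_c=3 v_peak=48 T=9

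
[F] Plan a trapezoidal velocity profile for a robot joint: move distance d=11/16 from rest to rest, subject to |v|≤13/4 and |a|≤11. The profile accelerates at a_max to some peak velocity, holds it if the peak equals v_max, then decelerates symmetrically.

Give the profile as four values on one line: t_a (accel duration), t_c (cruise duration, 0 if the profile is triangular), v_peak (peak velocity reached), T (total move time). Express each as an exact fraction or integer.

(v_max)²/a_max = (13/4)²/11 = 169/176
11/16 < 169/176 so t_c = 0
v_peak = √(11/16·11) = √(121/16) = 11/4
t_a = (11/4)/11 = 1/4; t_c = 0
T = 2·1/4 = 1/2

t_a=1/4 t_c=0 v_peak=11/4 T=1/2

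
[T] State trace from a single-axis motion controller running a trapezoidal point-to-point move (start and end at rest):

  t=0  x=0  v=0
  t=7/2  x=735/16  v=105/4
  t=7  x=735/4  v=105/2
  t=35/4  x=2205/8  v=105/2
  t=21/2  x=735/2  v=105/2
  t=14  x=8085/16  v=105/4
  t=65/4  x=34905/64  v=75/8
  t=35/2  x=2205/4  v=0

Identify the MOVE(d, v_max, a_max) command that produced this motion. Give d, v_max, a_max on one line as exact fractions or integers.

final state: t=35/2, x=2205/4, v=0 → d = 2205/4
a_max = (105/4−0)/(7/2−0) = 15/2
max v = 105/2 over t∈[7,21/2] → v_max = 105/2
check: 105/2·(7+7/2) = 2205/4 ✓

d=2205/4 v_max=105/2 a_max=15/2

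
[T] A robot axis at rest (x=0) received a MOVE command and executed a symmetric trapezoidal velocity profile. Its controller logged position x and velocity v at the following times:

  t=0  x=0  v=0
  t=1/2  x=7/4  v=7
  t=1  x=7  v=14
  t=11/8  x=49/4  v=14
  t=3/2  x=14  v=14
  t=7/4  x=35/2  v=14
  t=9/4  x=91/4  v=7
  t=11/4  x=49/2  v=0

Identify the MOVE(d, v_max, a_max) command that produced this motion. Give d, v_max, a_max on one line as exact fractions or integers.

final state: t=11/4, x=49/2, v=0 → d = 49/2
a_max = (7−0)/(1/2−0) = 14
max v = 14 over t∈[1,7/4] → v_max = 14
check: 14·(1+3/4) = 49/2 ✓

d=49/2 v_max=14 a_max=14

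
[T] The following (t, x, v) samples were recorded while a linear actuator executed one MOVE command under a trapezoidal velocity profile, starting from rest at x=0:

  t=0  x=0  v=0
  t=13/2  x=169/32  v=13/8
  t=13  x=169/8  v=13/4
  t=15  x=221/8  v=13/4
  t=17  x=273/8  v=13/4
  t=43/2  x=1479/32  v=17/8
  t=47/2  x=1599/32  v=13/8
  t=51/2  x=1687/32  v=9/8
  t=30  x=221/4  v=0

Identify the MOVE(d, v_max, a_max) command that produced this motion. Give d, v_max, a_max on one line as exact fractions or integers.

final state: t=30, x=221/4, v=0 → d = 221/4
a_max = (13/8−0)/(13/2−0) = 1/4
max v = 13/4 over t∈[13,17] → v_max = 13/4
check: 13/4·(13+4) = 221/4 ✓

d=221/4 v_max=13/4 a_max=1/4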